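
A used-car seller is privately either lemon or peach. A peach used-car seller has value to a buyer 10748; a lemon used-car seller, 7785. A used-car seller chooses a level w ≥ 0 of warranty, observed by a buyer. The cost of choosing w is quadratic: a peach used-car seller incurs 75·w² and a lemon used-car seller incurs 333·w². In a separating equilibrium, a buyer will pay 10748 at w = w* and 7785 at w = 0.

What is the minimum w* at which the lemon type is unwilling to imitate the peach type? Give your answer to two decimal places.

The lemon type at w = 0 receives 7785; imitating at w* yields 10748 − 333·w*².
Indifference: 7785 = 10748 − 333·w*², so w*² = (10748 − 7785) / 333 ≈ 8.8979.
w* = √8.8979 ≈ 2.98.

2.98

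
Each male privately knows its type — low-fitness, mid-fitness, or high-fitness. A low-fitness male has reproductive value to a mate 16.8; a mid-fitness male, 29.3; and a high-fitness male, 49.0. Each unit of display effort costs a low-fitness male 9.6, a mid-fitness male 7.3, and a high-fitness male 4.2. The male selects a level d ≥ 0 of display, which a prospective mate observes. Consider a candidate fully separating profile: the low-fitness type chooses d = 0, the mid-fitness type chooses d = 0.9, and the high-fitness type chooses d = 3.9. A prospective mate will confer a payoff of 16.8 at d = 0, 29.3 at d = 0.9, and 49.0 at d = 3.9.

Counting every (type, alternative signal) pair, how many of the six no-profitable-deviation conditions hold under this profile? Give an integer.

Low-fitness (own payoff 16.8): to d=0.9 gives 29.3 − 9.6×0.9 = 20.66 → profitable ✗; to d=3.9 gives 49.0 − 9.6×3.9 = 11.56 → no gain ✓.
High-fitness (own payoff 49.0 − 4.2×3.9 = 32.62): to d=0 gives 16.8 → no gain ✓; to d=0.9 gives 29.3 − 4.2×0.9 = 25.52 → no gain ✓.
Mid-fitness (own payoff 29.3 − 7.3×0.9 = 22.73): to d=0 gives 16.8 → no gain ✓; to d=3.9 gives 49.0 − 7.3×3.9 = 20.53 → no gain ✓.
5 of the 6 constraints hold; not an equilibrium.

5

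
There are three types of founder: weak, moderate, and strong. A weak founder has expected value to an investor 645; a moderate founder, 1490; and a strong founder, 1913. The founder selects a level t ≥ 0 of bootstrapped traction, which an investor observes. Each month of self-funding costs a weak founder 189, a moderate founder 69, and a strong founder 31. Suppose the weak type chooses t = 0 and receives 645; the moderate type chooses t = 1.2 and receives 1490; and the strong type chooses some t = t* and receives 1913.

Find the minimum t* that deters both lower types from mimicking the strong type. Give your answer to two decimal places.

Weak type (on-path payoff 645) won't mimic when 645 ≥ 1913 − 189·t*, i.e. t* ≥ 6.71.
Moderate type (on-path payoff 1490 − 69×1.2 = 1407.2) won't mimic when 1407.2 ≥ 1913 − 69·t*, i.e. t* ≥ 7.33.
Both must hold, so t* = max(6.71, 7.33) = 7.33. The moderate type's constraint binds.

7.33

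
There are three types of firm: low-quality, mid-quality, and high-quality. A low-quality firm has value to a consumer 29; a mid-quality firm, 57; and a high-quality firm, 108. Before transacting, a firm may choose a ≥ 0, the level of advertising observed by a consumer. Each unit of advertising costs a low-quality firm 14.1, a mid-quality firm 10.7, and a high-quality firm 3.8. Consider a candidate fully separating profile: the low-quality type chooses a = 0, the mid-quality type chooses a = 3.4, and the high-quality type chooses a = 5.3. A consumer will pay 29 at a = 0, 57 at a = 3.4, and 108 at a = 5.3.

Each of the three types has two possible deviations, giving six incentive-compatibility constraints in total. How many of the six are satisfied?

Mid-quality (own payoff 57 − 10.7×3.4 = 20.62): to a=0 gives 29 → profitable ✗; to a=5.3 gives 108 − 10.7×5.3 = 51.29 → profitable ✗.
Low-quality (own payoff 29): to a=3.4 gives 57 − 14.1×3.4 = 9.06 → no gain ✓; to a=5.3 gives 108 − 14.1×5.3 = 33.27 → profitable ✗.
High-quality (own payoff 108 − 3.8×5.3 = 87.86): to a=0 gives 29 → no gain ✓; to a=3.4 gives 57 − 3.8×3.4 = 44.08 → no gain ✓.
3 of the 6 constraints hold; not an equilibrium.

3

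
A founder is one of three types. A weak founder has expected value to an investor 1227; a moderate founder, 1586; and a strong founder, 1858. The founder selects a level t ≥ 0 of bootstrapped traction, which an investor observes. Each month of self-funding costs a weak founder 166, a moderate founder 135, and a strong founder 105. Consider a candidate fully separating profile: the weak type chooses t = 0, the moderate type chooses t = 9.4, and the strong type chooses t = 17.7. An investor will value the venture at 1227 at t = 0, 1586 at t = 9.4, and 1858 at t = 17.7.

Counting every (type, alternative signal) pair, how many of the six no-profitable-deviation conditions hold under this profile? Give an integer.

Weak (own payoff 1227): to t=9.4 gives 1586 − 166×9.4 = 25.6 → no gain ✓; to t=17.7 gives 1858 − 166×17.7 = -1080.2 → no gain ✓.
Moderate (own payoff 1586 − 135×9.4 = 317): to t=0 gives 1227 → profitable ✗; to t=17.7 gives 1858 − 135×17.7 = -531.5 → no gain ✓.
Strong (own payoff 1858 − 105×17.7 = -0.5): to t=0 gives 1227 → profitable ✗; to t=9.4 gives 1586 − 105×9.4 = 599 → profitable ✗.
3 of the 6 constraints hold; not an equilibrium.

3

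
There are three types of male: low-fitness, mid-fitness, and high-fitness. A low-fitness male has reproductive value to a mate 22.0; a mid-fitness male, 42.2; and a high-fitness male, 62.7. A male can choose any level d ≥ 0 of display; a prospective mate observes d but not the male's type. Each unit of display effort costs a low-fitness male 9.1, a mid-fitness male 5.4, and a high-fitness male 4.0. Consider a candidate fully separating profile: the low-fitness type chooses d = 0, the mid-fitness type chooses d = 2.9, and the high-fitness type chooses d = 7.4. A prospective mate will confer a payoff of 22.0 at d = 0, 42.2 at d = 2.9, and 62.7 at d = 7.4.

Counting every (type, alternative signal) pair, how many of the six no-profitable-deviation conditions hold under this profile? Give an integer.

6

Low-fitness (own payoff 22.0): to d=2.9 gives 42.2 − 9.1×2.9 = 15.81 → no gain ✓; to d=7.4 gives 62.7 − 9.1×7.4 = -4.64 → no gain ✓.
High-fitness (own payoff 62.7 − 4.0×7.4 = 33.1): to d=0 gives 22.0 → no gain ✓; to d=2.9 gives 42.2 − 4.0×2.9 = 30.6 → no gain ✓.
Mid-fitness (own payoff 42.2 − 5.4×2.9 = 26.54): to d=0 gives 22.0 → no gain ✓; to d=7.4 gives 62.7 − 5.4×7.4 = 22.74 → no gain ✓.
6 of the 6 constraints hold; this profile is a separating equilibrium.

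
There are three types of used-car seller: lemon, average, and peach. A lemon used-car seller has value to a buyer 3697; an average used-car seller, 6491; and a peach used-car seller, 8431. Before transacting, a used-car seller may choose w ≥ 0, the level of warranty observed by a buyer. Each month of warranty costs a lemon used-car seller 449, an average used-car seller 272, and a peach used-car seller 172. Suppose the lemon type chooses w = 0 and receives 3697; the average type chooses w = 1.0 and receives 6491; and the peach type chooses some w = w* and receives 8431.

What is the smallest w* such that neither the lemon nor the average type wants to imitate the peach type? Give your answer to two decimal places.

10.54

Average type (on-path payoff 6491 − 272×1.0 = 6219) won't mimic when 6219 ≥ 8431 − 272·w*, i.e. w* ≥ 8.13.
Lemon type (on-path payoff 3697) won't mimic when 3697 ≥ 8431 − 449·w*, i.e. w* ≥ 10.54.
Both must hold, so w* = max(10.54, 8.13) = 10.54. The lemon type's constraint binds.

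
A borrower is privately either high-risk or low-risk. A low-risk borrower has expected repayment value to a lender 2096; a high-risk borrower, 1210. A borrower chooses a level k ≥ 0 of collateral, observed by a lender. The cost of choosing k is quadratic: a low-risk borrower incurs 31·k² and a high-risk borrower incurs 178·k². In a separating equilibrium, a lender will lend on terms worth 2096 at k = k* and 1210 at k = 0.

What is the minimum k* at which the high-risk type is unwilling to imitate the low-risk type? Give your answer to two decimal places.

2.23

The high-risk type at k = 0 receives 1210; imitating at k* yields 2096 − 178·k*².
Indifference: 1210 = 2096 − 178·k*², so k*² = (2096 − 1210) / 178 ≈ 4.9775.
k* = √4.9775 ≈ 2.23.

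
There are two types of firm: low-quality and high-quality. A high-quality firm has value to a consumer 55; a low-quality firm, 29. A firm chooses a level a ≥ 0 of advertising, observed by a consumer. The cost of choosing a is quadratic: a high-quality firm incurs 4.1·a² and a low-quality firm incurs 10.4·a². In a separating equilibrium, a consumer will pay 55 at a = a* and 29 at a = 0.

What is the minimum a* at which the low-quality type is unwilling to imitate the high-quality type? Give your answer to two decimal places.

1.58

The low-quality type at a = 0 receives 29; imitating at a* yields 55 − 10.4·a*².
Indifference: 29 = 55 − 10.4·a*², so a*² = (55 − 29) / 10.4 = 2.5.
a* = √2.5 ≈ 1.58.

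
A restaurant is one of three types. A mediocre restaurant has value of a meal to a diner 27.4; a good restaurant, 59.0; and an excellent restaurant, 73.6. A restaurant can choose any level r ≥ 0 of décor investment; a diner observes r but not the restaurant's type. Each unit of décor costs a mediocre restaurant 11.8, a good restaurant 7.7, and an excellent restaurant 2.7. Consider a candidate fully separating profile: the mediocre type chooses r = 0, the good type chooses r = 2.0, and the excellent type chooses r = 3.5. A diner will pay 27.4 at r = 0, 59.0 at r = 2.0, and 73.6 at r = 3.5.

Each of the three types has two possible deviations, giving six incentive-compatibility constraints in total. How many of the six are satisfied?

3

Mediocre (own payoff 27.4): to r=2.0 gives 59.0 − 11.8×2.0 = 35.4 → profitable ✗; to r=3.5 gives 73.6 − 11.8×3.5 = 32.3 → profitable ✗.
Excellent (own payoff 73.6 − 2.7×3.5 = 64.15): to r=0 gives 27.4 → no gain ✓; to r=2.0 gives 59.0 − 2.7×2.0 = 53.6 → no gain ✓.
Good (own payoff 59.0 − 7.7×2.0 = 43.6): to r=0 gives 27.4 → no gain ✓; to r=3.5 gives 73.6 − 7.7×3.5 = 46.65 → profitable ✗.
3 of the 6 constraints hold; not an equilibrium.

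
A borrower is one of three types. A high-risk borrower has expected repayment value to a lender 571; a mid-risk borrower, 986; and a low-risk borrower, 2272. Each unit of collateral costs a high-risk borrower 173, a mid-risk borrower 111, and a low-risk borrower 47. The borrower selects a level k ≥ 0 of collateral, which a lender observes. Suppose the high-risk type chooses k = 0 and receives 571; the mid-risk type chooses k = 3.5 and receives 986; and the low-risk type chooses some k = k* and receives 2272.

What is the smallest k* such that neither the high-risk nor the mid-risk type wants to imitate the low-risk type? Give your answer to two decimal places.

15.09

High-risk type (on-path payoff 571) won't mimic when 571 ≥ 2272 − 173·k*, i.e. k* ≥ 9.83.
Mid-risk type (on-path payoff 986 − 111×3.5 = 597.5) won't mimic when 597.5 ≥ 2272 − 111·k*, i.e. k* ≥ 15.09.
Both must hold, so k* = max(9.83, 15.09) = 15.09. The mid-risk type's constraint binds.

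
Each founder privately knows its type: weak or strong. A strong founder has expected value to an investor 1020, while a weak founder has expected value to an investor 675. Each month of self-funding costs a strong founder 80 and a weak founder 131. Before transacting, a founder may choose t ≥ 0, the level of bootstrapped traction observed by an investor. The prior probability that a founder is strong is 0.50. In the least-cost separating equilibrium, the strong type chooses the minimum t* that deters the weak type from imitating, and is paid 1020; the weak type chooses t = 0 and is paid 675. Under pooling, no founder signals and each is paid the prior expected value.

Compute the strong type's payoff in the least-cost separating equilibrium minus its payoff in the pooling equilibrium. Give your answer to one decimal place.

Least-cost separating signal: t* solves 675 = 1020 − 131·t*, so t* = (1020 − 675)/131 ≈ 2.6336.
Strong type's separating payoff: 1020 − 80 × t* = 1020 − 80 × (1020 − 675)/131 = 1020 − 27600/131 ≈ 809.313.
Pooling payoff: 0.50 × 1020 + 0.50 × 675 = 847.5.
Difference: 809.313 − 847.5 = -38.187, i.e. -38.2 to one decimal place.
The strong type would prefer the pooling outcome.

-38.2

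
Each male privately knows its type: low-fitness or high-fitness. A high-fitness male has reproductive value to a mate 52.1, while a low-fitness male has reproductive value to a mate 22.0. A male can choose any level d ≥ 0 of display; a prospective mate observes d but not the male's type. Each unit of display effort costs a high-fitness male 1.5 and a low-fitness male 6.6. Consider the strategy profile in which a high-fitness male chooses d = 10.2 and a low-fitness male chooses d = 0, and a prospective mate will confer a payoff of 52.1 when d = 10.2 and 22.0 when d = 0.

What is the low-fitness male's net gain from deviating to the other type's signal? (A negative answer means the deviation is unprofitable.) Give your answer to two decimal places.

Playing d = 0 the low-fitness male receives 22.0.
Deviating to d = 10.2 brings payment 52.1 at cost 6.6 × 10.2 = 67.32, netting -15.22.
Gain from deviating: -15.22 − 22.0 = -37.22.
The gain is negative, so the low-fitness type's incentive-compatibility constraint is satisfied.

-37.22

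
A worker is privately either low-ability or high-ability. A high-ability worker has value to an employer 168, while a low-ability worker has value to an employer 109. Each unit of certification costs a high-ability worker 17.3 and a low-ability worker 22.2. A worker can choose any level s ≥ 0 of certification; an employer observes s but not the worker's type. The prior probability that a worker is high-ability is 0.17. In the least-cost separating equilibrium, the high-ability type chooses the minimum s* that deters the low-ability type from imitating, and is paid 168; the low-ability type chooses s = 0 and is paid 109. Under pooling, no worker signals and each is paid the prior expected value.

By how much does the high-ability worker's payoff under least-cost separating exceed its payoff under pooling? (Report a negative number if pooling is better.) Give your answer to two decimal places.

2.99

Least-cost separating signal: s* solves 109 = 168 − 22.2·s*, so s* = (168 − 109)/22.2 ≈ 2.6577.
High-ability type's separating payoff: 168 − 17.3 × s* = 168 − 17.3 × (168 − 109)/22.2 = 168 − 1020.7/22.2 ≈ 122.0225.
Pooling payoff: 0.17 × 168 + 0.83 × 109 = 119.03.
Difference: 122.0225 − 119.03 = 2.9925, i.e. 2.99 to two decimal places.
The high-ability type prefers to separate.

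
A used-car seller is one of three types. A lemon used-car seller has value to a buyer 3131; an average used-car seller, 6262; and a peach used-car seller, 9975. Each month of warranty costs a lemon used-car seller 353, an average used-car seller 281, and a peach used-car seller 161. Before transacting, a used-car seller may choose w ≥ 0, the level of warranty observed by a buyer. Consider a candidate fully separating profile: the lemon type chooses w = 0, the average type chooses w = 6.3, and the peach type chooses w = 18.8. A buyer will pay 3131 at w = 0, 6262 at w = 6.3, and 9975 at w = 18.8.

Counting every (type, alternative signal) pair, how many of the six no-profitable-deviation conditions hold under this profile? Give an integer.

3

Average (own payoff 6262 − 281×6.3 = 4491.7): to w=0 gives 3131 → no gain ✓; to w=18.8 gives 9975 − 281×18.8 = 4692.2 → profitable ✗.
Lemon (own payoff 3131): to w=6.3 gives 6262 − 353×6.3 = 4038.1 → profitable ✗; to w=18.8 gives 9975 − 353×18.8 = 3338.6 → profitable ✗.
Peach (own payoff 9975 − 161×18.8 = 6948.2): to w=0 gives 3131 → no gain ✓; to w=6.3 gives 6262 − 161×6.3 = 5247.7 → no gain ✓.
3 of the 6 constraints hold; not an equilibrium.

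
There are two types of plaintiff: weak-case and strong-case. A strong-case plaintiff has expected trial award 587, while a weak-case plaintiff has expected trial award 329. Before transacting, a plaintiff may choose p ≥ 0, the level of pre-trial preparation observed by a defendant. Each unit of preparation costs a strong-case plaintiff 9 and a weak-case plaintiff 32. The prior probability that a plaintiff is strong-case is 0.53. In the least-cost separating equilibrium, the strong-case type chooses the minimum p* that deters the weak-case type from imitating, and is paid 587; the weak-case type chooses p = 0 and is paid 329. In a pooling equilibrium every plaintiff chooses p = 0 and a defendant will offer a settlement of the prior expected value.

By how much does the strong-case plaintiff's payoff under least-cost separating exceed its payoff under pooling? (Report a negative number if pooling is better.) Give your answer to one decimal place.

48.7

Least-cost separating signal: p* solves 329 = 587 − 32·p*, so p* = (587 − 329)/32 = 8.0625.
Strong-case type's separating payoff: 587 − 9 × p* = 587 − 9 × (587 − 329)/32 = 587 − 2322/32 ≈ 514.438.
Pooling payoff: 0.53 × 587 + 0.47 × 329 = 465.74.
Difference: 514.438 − 465.74 = 48.698, i.e. 48.7 to one decimal place.
The strong-case type prefers to separate.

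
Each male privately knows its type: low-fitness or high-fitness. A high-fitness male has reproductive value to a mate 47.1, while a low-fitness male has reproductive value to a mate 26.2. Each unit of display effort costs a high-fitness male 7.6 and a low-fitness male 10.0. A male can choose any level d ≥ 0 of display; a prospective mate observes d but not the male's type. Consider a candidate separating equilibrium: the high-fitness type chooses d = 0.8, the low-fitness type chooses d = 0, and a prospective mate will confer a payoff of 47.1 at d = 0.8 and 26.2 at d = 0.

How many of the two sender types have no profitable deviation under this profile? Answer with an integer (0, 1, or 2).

Low-fitness type: stay at 0 → 26.2; mimic → 47.1 − 10.0 × 0.8 = 39.1. IC fails (26.2 < 39.1).
High-fitness type: signal → 47.1 − 7.6 × 0.8 = 41.02; deviate to 0 → 26.2. IC holds (41.02 ≥ 26.2).
1 of 2 constraints hold, so this profile is not an equilibrium.

1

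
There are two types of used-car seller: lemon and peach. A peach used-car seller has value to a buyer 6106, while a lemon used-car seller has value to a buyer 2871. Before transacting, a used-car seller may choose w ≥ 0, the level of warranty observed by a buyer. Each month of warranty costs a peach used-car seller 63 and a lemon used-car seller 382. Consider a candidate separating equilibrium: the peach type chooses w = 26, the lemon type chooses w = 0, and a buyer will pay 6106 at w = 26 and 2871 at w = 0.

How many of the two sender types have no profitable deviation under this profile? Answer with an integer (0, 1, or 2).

2

Peach type: signal → 6106 − 63 × 26 = 4468; deviate to 0 → 2871. IC holds (4468 ≥ 2871).
Lemon type: stay at 0 → 2871; mimic → 6106 − 382 × 26 = -3826. IC holds (2871 ≥ -3826).
2 of 2 constraints hold, so this is a separating equilibrium.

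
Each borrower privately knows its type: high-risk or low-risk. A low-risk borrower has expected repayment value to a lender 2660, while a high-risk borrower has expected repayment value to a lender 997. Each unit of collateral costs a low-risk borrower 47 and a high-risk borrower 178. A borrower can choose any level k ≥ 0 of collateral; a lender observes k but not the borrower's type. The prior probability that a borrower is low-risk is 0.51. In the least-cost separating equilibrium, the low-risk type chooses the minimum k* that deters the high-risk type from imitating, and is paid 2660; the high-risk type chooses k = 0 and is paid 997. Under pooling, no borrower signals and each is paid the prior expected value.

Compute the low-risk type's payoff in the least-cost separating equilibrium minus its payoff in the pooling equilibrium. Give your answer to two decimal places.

375.76

Least-cost separating signal: k* solves 997 = 2660 − 178·k*, so k* = (2660 − 997)/178 ≈ 9.3427.
Low-risk type's separating payoff: 2660 − 47 × k* = 2660 − 47 × (2660 − 997)/178 = 2660 − 78161/178 ≈ 2220.8933.
Pooling payoff: 0.51 × 2660 + 0.49 × 997 = 1845.13.
Difference: 2220.8933 − 1845.13 = 375.7633, i.e. 375.76 to two decimal places.
The low-risk type prefers to separate.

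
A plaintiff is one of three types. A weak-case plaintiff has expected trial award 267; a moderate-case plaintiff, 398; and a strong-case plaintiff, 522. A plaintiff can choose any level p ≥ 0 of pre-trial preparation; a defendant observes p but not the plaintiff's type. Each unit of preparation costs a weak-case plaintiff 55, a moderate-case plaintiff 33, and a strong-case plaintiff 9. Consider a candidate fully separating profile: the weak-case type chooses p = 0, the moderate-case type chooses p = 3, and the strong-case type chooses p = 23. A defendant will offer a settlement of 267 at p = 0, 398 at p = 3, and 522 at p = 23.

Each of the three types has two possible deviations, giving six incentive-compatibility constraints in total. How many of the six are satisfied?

Weak-case (own payoff 267): to p=3 gives 398 − 55×3 = 233 → no gain ✓; to p=23 gives 522 − 55×23 = -743 → no gain ✓.
Strong-case (own payoff 522 − 9×23 = 315): to p=0 gives 267 → no gain ✓; to p=3 gives 398 − 9×3 = 371 → profitable ✗.
Moderate-case (own payoff 398 − 33×3 = 299): to p=0 gives 267 → no gain ✓; to p=23 gives 522 − 33×23 = -237 → no gain ✓.
5 of the 6 constraints hold; not an equilibrium.

5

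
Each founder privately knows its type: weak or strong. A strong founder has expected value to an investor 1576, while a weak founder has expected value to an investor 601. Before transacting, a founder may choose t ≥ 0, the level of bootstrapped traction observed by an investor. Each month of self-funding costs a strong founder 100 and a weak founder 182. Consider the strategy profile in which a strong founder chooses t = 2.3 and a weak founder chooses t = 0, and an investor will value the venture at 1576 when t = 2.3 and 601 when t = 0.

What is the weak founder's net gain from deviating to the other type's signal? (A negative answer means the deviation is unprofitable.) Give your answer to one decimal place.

556.4

Playing t = 0 the weak founder receives 601.
Deviating to t = 2.3 brings payment 1576 at cost 182 × 2.3 = 418.6, netting 1157.4.
Gain from deviating: 1157.4 − 601 = 556.4.
The gain is positive, so the weak type's incentive-compatibility constraint is violated — this profile is not a separating equilibrium.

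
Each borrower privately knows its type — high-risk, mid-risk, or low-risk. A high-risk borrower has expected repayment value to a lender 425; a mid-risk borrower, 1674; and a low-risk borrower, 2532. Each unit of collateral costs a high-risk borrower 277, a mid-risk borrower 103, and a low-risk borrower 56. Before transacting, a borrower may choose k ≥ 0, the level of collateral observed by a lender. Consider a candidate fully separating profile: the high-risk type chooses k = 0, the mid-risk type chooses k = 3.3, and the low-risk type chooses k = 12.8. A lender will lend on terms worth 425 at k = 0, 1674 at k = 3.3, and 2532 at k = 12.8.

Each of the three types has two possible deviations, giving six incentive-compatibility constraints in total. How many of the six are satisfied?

5

Mid-risk (own payoff 1674 − 103×3.3 = 1334.1): to k=0 gives 425 → no gain ✓; to k=12.8 gives 2532 − 103×12.8 = 1213.6 → no gain ✓.
High-risk (own payoff 425): to k=3.3 gives 1674 − 277×3.3 = 759.9 → profitable ✗; to k=12.8 gives 2532 − 277×12.8 = -1013.6 → no gain ✓.
Low-risk (own payoff 2532 − 56×12.8 = 1815.2): to k=0 gives 425 → no gain ✓; to k=3.3 gives 1674 − 56×3.3 = 1489.2 → no gain ✓.
5 of the 6 constraints hold; not an equilibrium.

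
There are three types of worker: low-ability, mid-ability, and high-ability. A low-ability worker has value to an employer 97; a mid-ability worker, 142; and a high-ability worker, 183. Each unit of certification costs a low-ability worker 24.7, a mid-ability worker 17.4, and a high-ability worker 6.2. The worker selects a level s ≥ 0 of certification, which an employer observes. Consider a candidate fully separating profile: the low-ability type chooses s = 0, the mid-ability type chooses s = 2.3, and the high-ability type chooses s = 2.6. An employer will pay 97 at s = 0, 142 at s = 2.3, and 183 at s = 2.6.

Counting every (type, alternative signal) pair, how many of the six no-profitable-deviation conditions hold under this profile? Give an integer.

4

High-ability (own payoff 183 − 6.2×2.6 = 166.88): to s=0 gives 97 → no gain ✓; to s=2.3 gives 142 − 6.2×2.3 = 127.74 → no gain ✓.
Mid-ability (own payoff 142 − 17.4×2.3 = 101.98): to s=0 gives 97 → no gain ✓; to s=2.6 gives 183 − 17.4×2.6 = 137.76 → profitable ✗.
Low-ability (own payoff 97): to s=2.3 gives 142 − 24.7×2.3 = 85.19 → no gain ✓; to s=2.6 gives 183 − 24.7×2.6 = 118.78 → profitable ✗.
4 of the 6 constraints hold; not an equilibrium.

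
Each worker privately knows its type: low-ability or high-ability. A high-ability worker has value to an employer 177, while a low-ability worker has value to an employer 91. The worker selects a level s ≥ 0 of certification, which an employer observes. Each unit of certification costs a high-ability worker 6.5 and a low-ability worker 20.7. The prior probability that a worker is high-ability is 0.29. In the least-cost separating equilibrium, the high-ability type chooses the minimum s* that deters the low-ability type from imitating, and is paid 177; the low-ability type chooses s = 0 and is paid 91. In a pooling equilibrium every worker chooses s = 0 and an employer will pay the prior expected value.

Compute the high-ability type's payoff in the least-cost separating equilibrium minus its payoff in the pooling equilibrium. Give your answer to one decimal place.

Least-cost separating signal: s* solves 91 = 177 − 20.7·s*, so s* = (177 − 91)/20.7 ≈ 4.1546.
High-ability type's separating payoff: 177 − 6.5 × s* = 177 − 6.5 × (177 − 91)/20.7 = 177 − 559/20.7 ≈ 149.995.
Pooling payoff: 0.29 × 177 + 0.71 × 91 = 115.94.
Difference: 149.995 − 115.94 = 34.055, i.e. 34.1 to one decimal place.
The high-ability type prefers to separate.

34.1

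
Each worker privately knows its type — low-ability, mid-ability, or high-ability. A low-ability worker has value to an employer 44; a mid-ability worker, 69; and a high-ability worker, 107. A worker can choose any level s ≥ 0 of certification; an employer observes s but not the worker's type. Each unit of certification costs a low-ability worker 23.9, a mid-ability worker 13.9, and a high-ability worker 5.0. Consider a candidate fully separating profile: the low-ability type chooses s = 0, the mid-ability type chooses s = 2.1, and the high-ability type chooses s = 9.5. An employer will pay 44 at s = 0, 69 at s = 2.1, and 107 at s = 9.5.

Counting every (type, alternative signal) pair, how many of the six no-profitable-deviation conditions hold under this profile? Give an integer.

High-ability (own payoff 107 − 5.0×9.5 = 59.5): to s=0 gives 44 → no gain ✓; to s=2.1 gives 69 − 5.0×2.1 = 58.5 → no gain ✓.
Low-ability (own payoff 44): to s=2.1 gives 69 − 23.9×2.1 = 18.81 → no gain ✓; to s=9.5 gives 107 − 23.9×9.5 = -120.05 → no gain ✓.
Mid-ability (own payoff 69 − 13.9×2.1 = 39.81): to s=0 gives 44 → profitable ✗; to s=9.5 gives 107 − 13.9×9.5 = -25.05 → no gain ✓.
5 of the 6 constraints hold; not an equilibrium.

5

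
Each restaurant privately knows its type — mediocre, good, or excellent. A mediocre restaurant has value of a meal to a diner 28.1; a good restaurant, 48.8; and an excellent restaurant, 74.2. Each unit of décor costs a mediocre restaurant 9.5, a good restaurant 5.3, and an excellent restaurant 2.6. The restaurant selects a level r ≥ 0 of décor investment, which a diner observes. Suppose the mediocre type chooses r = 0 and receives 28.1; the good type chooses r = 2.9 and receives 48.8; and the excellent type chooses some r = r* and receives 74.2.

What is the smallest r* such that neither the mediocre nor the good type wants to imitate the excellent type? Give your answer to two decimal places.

Mediocre type (on-path payoff 28.1) won't mimic when 28.1 ≥ 74.2 − 9.5·r*, i.e. r* ≥ 4.85.
Good type (on-path payoff 48.8 − 5.3×2.9 = 33.43) won't mimic when 33.43 ≥ 74.2 − 5.3·r*, i.e. r* ≥ 7.69.
Both must hold, so r* = max(4.85, 7.69) = 7.69. The good type's constraint binds.

7.69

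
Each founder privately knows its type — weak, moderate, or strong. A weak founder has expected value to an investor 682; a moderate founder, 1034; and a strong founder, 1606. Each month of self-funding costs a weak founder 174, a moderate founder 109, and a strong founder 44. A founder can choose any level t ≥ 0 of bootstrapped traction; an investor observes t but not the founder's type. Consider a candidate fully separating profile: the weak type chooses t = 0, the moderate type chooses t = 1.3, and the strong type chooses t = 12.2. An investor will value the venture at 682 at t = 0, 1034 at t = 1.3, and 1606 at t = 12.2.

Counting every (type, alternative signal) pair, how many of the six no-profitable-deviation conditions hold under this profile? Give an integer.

5

Moderate (own payoff 1034 − 109×1.3 = 892.3): to t=0 gives 682 → no gain ✓; to t=12.2 gives 1606 − 109×12.2 = 276.2 → no gain ✓.
Weak (own payoff 682): to t=1.3 gives 1034 − 174×1.3 = 807.8 → profitable ✗; to t=12.2 gives 1606 − 174×12.2 = -516.8 → no gain ✓.
Strong (own payoff 1606 − 44×12.2 = 1069.2): to t=0 gives 682 → no gain ✓; to t=1.3 gives 1034 − 44×1.3 = 976.8 → no gain ✓.
5 of the 6 constraints hold; not an equilibrium.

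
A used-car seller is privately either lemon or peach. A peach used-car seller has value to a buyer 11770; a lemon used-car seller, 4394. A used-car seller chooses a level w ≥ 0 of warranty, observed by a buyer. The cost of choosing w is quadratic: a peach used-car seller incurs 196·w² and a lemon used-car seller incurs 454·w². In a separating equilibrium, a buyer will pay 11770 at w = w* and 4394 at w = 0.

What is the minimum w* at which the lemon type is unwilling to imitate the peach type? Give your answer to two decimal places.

The lemon type at w = 0 receives 4394; imitating at w* yields 11770 − 454·w*².
Indifference: 4394 = 11770 − 454·w*², so w*² = (11770 − 4394) / 454 ≈ 16.2467.
w* = √16.2467 ≈ 4.03.

4.03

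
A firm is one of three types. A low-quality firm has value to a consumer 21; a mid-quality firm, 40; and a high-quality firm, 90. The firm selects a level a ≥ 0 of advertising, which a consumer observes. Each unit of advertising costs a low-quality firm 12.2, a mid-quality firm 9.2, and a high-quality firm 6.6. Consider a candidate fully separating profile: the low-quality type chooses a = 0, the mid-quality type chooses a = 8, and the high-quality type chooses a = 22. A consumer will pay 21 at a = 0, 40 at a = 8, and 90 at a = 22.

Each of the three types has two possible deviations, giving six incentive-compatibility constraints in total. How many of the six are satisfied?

Mid-quality (own payoff 40 − 9.2×8 = -33.6): to a=0 gives 21 → profitable ✗; to a=22 gives 90 − 9.2×22 = -112.4 → no gain ✓.
Low-quality (own payoff 21): to a=8 gives 40 − 12.2×8 = -57.6 → no gain ✓; to a=22 gives 90 − 12.2×22 = -178.4 → no gain ✓.
High-quality (own payoff 90 − 6.6×22 = -55.2): to a=0 gives 21 → profitable ✗; to a=8 gives 40 − 6.6×8 = -12.8 → profitable ✗.
3 of the 6 constraints hold; not an equilibrium.

3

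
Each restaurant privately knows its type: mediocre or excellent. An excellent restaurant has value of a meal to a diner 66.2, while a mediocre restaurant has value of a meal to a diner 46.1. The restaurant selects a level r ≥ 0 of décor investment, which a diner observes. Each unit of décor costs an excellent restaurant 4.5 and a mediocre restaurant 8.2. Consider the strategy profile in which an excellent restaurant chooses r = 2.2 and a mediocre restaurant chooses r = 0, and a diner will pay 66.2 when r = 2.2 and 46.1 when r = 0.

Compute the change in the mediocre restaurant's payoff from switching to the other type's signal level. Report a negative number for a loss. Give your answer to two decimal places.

2.06

Playing r = 0 the mediocre restaurant receives 46.1.
Deviating to r = 2.2 brings payment 66.2 at cost 8.2 × 2.2 = 18.04, netting 48.16.
Gain from deviating: 48.16 − 46.1 = 2.06.
The gain is positive, so the mediocre type's incentive-compatibility constraint is violated — this profile is not a separating equilibrium.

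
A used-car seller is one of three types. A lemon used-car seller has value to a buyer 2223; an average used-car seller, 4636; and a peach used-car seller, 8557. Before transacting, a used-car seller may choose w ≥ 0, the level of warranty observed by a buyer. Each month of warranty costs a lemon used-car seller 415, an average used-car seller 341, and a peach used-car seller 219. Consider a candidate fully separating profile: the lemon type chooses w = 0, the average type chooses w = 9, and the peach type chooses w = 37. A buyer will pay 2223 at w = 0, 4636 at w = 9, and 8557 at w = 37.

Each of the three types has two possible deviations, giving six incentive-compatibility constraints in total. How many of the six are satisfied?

3

Average (own payoff 4636 − 341×9 = 1567): to w=0 gives 2223 → profitable ✗; to w=37 gives 8557 − 341×37 = -4060 → no gain ✓.
Peach (own payoff 8557 − 219×37 = 454): to w=0 gives 2223 → profitable ✗; to w=9 gives 4636 − 219×9 = 2665 → profitable ✗.
Lemon (own payoff 2223): to w=9 gives 4636 − 415×9 = 901 → no gain ✓; to w=37 gives 8557 − 415×37 = -6798 → no gain ✓.
3 of the 6 constraints hold; not an equilibrium.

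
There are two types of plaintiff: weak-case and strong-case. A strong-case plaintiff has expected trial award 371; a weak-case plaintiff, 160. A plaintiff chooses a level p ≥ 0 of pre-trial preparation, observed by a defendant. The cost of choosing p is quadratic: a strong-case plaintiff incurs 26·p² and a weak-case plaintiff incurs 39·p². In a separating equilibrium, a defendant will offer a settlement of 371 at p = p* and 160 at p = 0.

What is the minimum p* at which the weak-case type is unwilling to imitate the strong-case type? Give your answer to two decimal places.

2.33

The weak-case type at p = 0 receives 160; imitating at p* yields 371 − 39·p*².
Indifference: 160 = 371 − 39·p*², so p*² = (371 − 160) / 39 ≈ 5.4103.
p* = √5.4103 ≈ 2.33.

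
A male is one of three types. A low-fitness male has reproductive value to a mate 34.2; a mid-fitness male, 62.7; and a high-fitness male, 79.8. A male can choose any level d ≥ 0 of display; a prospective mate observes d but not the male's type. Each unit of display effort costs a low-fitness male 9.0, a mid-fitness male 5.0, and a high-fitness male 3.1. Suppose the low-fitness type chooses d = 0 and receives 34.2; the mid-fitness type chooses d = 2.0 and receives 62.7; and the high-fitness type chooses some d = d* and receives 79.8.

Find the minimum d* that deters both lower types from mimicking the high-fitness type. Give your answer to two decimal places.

Low-fitness type (on-path payoff 34.2) won't mimic when 34.2 ≥ 79.8 − 9.0·d*, i.e. d* ≥ 5.07.
Mid-fitness type (on-path payoff 62.7 − 5.0×2.0 = 52.7) won't mimic when 52.7 ≥ 79.8 − 5.0·d*, i.e. d* ≥ 5.42.
Both must hold, so d* = max(5.07, 5.42) = 5.42. The mid-fitness type's constraint binds.

5.42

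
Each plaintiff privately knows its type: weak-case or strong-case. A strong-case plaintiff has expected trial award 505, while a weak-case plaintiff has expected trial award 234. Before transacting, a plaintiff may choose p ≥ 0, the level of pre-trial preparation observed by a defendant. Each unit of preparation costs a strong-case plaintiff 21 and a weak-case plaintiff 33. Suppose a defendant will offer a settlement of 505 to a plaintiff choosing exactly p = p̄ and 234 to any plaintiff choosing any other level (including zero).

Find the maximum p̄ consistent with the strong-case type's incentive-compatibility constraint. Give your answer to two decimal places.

12.90

Choosing p̄ yields the strong-case type 505 − 21·p̄; choosing zero yields 234.
The strong-case type is indifferent at 505 − 21·p̄ = 234, i.e. p̄ = (505 − 234) / 21 ≈ 12.90.
For any p̄ above 12.90 the strong-case type would rather pool at zero, so separation collapses.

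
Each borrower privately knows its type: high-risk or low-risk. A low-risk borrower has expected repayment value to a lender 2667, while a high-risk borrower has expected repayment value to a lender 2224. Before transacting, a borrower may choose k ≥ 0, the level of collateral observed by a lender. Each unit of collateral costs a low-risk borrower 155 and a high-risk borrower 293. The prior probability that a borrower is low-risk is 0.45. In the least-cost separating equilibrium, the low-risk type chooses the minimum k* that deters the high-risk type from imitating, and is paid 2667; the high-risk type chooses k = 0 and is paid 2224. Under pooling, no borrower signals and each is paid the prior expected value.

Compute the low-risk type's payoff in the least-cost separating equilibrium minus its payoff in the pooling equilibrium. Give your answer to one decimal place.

Least-cost separating signal: k* solves 2224 = 2667 − 293·k*, so k* = (2667 − 2224)/293 ≈ 1.5119.
Low-risk type's separating payoff: 2667 − 155 × k* = 2667 − 155 × (2667 − 2224)/293 = 2667 − 68665/293 ≈ 2432.648.
Pooling payoff: 0.45 × 2667 + 0.55 × 2224 = 2423.35.
Difference: 2432.648 − 2423.35 = 9.298, i.e. 9.3 to one decimal place.
The low-risk type prefers to separate.

9.3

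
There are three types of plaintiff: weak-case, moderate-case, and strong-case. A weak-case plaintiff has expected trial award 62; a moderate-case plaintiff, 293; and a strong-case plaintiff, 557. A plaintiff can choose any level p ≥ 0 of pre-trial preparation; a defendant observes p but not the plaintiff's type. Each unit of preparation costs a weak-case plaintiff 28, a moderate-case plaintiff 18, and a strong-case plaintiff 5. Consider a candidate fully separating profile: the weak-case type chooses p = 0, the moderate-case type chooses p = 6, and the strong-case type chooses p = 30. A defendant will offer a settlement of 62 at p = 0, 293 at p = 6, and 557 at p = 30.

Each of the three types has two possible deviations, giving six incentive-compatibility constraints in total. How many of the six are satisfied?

5

Strong-case (own payoff 557 − 5×30 = 407): to p=0 gives 62 → no gain ✓; to p=6 gives 293 − 5×6 = 263 → no gain ✓.
Weak-case (own payoff 62): to p=6 gives 293 − 28×6 = 125 → profitable ✗; to p=30 gives 557 − 28×30 = -283 → no gain ✓.
Moderate-case (own payoff 293 − 18×6 = 185): to p=0 gives 62 → no gain ✓; to p=30 gives 557 − 18×30 = 17 → no gain ✓.
5 of the 6 constraints hold; not an equilibrium.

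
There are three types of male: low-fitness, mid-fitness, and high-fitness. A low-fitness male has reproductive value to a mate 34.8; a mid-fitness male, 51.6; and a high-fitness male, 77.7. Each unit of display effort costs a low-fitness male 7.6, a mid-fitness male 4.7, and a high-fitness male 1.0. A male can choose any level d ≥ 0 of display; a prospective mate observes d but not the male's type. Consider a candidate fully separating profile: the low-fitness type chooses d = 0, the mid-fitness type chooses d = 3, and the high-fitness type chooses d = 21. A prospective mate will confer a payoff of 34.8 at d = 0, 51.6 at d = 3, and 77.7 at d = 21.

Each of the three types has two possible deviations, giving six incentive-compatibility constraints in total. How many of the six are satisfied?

High-fitness (own payoff 77.7 − 1.0×21 = 56.7): to d=0 gives 34.8 → no gain ✓; to d=3 gives 51.6 − 1.0×3 = 48.6 → no gain ✓.
Low-fitness (own payoff 34.8): to d=3 gives 51.6 − 7.6×3 = 28.8 → no gain ✓; to d=21 gives 77.7 − 7.6×21 = -81.9 → no gain ✓.
Mid-fitness (own payoff 51.6 − 4.7×3 = 37.5): to d=0 gives 34.8 → no gain ✓; to d=21 gives 77.7 − 4.7×21 = -21 → no gain ✓.
6 of the 6 constraints hold; this profile is a separating equilibrium.

6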